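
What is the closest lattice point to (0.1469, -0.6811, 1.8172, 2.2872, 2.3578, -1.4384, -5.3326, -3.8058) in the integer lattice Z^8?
(0, -1, 2, 2, 2, -1, -5, -4)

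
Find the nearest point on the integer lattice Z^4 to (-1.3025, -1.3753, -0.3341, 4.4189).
(-1, -1, 0, 4)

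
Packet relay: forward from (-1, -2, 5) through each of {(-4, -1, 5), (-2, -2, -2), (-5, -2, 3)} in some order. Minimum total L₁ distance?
16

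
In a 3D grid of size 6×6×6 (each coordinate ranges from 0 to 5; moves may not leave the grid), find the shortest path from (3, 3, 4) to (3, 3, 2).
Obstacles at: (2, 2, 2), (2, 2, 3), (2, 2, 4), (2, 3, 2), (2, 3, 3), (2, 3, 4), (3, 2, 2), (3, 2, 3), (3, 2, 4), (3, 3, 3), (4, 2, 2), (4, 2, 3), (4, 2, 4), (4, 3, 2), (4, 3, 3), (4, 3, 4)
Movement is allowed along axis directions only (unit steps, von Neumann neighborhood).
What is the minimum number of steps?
4
(one shortest path: (3, 3, 4) → (3, 4, 4) → (3, 4, 3) → (3, 4, 2) → (3, 3, 2))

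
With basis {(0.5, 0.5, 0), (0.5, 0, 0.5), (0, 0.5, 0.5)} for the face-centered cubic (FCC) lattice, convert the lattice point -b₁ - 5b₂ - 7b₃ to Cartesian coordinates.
(-3, -4, -6)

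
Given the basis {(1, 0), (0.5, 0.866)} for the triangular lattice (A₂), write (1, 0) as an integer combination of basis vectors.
b₁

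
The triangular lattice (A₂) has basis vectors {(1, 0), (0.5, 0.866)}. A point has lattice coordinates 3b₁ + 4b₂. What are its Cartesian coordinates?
(5, 3.464)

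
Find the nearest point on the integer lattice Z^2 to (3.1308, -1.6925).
(3, -2)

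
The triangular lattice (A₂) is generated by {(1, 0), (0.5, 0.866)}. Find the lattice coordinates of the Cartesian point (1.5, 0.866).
b₁ + b₂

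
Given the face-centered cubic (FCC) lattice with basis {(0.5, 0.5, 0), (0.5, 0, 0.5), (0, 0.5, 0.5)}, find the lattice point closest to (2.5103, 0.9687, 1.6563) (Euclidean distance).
(2.5, 1, 1.5)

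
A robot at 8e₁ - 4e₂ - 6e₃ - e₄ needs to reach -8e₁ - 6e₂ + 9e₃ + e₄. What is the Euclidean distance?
22.1133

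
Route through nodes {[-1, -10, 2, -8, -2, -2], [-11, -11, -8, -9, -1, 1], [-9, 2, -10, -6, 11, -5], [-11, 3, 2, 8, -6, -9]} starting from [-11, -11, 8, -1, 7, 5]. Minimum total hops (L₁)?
154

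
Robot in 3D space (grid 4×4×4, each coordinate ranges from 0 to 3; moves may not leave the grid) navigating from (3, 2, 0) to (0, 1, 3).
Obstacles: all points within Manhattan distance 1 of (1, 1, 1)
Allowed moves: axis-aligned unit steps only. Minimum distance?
7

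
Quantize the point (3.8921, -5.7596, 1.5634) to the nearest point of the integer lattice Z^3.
(4, -6, 2)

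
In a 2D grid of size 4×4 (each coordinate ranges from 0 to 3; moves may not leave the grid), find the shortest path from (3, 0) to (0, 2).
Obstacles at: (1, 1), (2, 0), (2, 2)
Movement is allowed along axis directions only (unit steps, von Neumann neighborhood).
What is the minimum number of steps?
7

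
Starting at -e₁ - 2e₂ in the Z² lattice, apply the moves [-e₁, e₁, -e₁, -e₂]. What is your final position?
(-2, -3)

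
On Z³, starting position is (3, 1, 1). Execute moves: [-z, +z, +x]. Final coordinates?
(4, 1, 1)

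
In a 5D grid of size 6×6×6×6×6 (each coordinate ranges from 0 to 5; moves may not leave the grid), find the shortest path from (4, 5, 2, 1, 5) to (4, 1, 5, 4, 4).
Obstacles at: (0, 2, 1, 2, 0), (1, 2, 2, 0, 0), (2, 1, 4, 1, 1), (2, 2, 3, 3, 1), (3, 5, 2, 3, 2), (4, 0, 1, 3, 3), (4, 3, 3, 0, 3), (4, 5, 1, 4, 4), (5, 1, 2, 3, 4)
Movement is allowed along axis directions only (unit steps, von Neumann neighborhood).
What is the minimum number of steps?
11
(one shortest path: (4, 5, 2, 1, 5) → (4, 4, 2, 1, 5) → (4, 3, 2, 1, 5) → (4, 2, 2, 1, 5) → (4, 1, 2, 1, 5) → (4, 1, 3, 1, 5) → (4, 1, 4, 1, 5) → (4, 1, 5, 1, 5) → (4, 1, 5, 2, 5) → (4, 1, 5, 3, 5) → (4, 1, 5, 4, 5) → (4, 1, 5, 4, 4))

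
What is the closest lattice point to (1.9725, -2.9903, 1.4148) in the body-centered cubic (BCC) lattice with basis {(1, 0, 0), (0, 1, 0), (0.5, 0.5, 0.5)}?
(2, -3, 1)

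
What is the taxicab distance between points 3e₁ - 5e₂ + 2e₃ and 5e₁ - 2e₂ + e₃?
6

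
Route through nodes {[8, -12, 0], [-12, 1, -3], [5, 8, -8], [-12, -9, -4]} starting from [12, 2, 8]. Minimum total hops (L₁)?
93
(one optimal route: (12, 2, 8) → (8, -12, 0) → (-12, -9, -4) → (-12, 1, -3) → (5, 8, -8))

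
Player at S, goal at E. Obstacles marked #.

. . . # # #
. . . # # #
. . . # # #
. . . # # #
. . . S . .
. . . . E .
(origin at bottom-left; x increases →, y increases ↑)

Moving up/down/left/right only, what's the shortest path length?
2
(one shortest path: (3, 1) → (4, 1) → (4, 0))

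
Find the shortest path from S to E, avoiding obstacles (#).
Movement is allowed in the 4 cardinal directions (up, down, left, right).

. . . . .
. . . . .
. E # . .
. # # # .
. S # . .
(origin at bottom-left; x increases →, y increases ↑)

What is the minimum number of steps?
4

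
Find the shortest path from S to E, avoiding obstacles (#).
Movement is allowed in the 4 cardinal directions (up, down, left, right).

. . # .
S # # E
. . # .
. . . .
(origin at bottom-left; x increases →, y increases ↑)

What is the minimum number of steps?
7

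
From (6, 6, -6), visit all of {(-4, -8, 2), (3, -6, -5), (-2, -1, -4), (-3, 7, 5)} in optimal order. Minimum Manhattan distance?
61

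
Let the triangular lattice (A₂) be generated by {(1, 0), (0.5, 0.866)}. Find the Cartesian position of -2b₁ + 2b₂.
(-1, 1.732)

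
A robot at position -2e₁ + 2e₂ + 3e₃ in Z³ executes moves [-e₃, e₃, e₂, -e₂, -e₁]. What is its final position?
(-3, 2, 3)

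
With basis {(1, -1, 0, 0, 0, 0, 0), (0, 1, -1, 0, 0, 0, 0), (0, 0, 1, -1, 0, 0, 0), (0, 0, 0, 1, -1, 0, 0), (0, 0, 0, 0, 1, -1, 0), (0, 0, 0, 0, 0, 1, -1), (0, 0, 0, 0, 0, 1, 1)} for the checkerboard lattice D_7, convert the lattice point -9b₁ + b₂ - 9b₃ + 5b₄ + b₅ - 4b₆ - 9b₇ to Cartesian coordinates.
(-9, 10, -10, 14, -4, -14, -5)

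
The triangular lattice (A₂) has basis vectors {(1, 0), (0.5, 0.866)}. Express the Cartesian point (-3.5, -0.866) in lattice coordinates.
-3b₁ - b₂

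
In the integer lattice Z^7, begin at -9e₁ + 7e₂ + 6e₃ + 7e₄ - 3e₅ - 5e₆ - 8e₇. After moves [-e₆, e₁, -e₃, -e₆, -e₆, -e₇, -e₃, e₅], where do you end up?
(-8, 7, 4, 7, -2, -8, -9)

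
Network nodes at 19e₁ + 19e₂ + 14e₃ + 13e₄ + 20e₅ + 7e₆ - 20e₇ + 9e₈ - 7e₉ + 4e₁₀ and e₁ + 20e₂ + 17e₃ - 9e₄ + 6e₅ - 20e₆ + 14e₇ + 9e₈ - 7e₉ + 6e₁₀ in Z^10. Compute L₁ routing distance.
121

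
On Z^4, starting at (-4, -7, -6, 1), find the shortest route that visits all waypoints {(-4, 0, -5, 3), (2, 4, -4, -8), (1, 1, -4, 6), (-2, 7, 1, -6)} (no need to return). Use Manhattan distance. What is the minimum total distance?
52
(one optimal route: (-4, -7, -6, 1) → (-4, 0, -5, 3) → (1, 1, -4, 6) → (2, 4, -4, -8) → (-2, 7, 1, -6))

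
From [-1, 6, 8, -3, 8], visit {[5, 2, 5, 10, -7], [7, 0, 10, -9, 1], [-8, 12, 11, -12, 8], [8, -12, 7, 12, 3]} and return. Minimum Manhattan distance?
174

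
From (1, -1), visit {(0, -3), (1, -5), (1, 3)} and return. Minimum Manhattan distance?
18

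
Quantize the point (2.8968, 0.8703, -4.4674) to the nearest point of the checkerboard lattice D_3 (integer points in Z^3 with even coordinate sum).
(3, 1, -4)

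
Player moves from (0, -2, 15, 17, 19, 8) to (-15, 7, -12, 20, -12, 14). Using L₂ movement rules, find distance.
45.1774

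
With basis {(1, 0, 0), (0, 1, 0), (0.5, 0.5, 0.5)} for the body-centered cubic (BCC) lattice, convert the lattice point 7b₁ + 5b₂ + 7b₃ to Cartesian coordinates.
(10.5, 8.5, 3.5)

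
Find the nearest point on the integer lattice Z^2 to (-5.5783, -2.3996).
(-6, -2)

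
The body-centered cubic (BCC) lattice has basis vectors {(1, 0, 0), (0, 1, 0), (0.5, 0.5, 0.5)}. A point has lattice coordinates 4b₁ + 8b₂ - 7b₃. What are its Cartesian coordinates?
(0.5, 4.5, -3.5)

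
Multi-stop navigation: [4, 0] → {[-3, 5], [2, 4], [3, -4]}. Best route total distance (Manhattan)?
20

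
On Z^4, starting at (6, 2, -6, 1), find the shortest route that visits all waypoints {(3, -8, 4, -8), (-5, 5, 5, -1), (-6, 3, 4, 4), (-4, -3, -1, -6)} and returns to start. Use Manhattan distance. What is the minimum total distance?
106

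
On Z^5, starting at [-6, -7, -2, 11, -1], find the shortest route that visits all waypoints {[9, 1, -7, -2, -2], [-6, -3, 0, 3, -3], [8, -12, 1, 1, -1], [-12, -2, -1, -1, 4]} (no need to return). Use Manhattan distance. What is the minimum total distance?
98
(one optimal route: (-6, -7, -2, 11, -1) → (-6, -3, 0, 3, -3) → (-12, -2, -1, -1, 4) → (9, 1, -7, -2, -2) → (8, -12, 1, 1, -1))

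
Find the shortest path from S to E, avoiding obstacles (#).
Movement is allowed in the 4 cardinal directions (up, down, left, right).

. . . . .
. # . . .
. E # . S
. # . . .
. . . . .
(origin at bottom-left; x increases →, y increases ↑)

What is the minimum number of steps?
9
(one shortest path: (4, 2) → (3, 2) → (3, 1) → (2, 1) → (2, 0) → (1, 0) → (0, 0) → (0, 1) → (0, 2) → (1, 2))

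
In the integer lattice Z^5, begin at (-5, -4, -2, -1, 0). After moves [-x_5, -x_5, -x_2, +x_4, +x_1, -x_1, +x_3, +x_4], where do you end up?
(-5, -5, -1, 1, -2)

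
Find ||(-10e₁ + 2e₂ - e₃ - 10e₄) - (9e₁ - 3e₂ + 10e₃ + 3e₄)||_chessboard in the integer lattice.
19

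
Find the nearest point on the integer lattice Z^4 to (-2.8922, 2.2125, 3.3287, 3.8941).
(-3, 2, 3, 4)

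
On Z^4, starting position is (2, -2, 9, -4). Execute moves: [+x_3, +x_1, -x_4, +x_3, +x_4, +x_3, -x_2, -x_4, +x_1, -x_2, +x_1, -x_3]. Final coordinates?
(5, -4, 11, -5)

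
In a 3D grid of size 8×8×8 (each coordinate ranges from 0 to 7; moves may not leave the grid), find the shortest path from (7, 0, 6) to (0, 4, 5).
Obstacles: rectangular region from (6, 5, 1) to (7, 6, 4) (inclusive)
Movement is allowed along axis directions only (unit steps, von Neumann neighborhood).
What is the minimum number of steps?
12
(one shortest path: (7, 0, 6) → (6, 0, 6) → (5, 0, 6) → (4, 0, 6) → (3, 0, 6) → (2, 0, 6) → (1, 0, 6) → (0, 0, 6) → (0, 1, 6) → (0, 2, 6) → (0, 3, 6) → (0, 4, 6) → (0, 4, 5))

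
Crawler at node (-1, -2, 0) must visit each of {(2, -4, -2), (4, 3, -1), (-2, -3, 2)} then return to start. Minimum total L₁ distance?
34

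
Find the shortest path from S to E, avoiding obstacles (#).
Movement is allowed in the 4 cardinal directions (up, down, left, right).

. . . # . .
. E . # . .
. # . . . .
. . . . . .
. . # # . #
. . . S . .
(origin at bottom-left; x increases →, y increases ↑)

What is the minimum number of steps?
8
(one shortest path: (3, 0) → (2, 0) → (1, 0) → (0, 0) → (0, 1) → (0, 2) → (0, 3) → (0, 4) → (1, 4))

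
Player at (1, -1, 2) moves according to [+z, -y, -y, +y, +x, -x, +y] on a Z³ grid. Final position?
(1, -1, 3)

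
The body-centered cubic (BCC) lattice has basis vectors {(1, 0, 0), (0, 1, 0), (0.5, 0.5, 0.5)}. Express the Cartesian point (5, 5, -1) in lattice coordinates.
6b₁ + 6b₂ - 2b₃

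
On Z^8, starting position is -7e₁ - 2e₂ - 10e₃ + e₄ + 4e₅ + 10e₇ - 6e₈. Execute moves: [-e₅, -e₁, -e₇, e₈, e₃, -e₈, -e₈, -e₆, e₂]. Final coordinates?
(-8, -1, -9, 1, 3, -1, 9, -7)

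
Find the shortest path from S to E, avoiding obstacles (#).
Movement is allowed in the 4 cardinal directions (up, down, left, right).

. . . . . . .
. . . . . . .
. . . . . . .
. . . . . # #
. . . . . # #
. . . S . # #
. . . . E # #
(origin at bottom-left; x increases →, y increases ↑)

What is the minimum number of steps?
2
(one shortest path: (3, 1) → (4, 1) → (4, 0))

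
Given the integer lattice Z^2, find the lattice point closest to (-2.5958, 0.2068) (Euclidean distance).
(-3, 0)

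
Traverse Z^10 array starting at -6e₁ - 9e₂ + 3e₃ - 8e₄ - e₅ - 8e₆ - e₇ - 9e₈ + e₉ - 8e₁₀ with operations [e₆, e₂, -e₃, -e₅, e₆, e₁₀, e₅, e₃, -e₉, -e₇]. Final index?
(-6, -8, 3, -8, -1, -6, -2, -9, 0, -7)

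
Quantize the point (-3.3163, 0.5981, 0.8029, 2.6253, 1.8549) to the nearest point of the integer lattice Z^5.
(-3, 1, 1, 3, 2)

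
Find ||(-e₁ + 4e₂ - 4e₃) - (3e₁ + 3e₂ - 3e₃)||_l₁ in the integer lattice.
6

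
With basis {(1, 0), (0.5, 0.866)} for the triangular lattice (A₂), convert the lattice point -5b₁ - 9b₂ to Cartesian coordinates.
(-9.5, -7.794)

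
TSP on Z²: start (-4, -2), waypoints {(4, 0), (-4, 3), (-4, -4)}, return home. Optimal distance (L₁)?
30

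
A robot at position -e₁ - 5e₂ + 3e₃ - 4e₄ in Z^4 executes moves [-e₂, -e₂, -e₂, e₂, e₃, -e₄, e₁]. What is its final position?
(0, -7, 4, -5)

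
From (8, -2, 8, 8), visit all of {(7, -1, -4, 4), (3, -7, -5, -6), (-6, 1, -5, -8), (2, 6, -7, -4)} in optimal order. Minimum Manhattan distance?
76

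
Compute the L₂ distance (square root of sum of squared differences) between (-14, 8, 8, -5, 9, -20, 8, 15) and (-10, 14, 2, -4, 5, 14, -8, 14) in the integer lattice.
38.9615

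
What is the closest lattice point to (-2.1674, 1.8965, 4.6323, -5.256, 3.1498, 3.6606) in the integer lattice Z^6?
(-2, 2, 5, -5, 3, 4)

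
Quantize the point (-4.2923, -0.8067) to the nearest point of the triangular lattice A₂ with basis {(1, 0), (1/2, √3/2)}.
(-4.5, -0.866)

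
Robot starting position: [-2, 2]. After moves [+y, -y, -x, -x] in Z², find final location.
(-4, 2)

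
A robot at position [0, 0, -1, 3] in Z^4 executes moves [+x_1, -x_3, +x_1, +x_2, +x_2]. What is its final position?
(2, 2, -2, 3)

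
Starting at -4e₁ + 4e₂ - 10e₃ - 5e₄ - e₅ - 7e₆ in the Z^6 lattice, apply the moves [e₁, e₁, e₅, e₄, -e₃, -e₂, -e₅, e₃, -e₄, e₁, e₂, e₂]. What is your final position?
(-1, 5, -10, -5, -1, -7)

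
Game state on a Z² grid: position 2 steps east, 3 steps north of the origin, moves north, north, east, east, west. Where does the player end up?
(3, 5)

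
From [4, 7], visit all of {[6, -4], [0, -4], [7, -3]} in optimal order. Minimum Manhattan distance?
21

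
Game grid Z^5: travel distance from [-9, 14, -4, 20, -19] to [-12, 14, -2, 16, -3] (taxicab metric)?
25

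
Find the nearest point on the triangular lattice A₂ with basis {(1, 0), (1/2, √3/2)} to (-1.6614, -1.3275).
(-1.5, -0.866)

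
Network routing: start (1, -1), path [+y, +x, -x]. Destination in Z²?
(1, 0)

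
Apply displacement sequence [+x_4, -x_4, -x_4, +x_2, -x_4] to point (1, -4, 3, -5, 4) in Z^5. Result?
(1, -3, 3, -7, 4)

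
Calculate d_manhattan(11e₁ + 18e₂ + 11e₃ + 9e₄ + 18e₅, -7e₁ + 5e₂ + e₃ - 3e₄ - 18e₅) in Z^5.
89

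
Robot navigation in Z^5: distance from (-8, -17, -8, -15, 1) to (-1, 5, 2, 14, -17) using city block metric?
86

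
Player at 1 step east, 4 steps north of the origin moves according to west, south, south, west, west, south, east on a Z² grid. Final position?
(-1, 1)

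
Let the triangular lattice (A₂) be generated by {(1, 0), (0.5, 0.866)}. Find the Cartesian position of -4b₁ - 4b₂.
(-6, -3.464)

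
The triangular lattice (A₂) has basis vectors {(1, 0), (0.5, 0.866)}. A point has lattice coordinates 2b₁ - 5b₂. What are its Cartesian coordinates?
(-0.5, -4.33)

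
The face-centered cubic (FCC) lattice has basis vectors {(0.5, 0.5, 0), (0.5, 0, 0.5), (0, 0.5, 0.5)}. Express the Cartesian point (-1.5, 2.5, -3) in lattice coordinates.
4b₁ - 7b₂ + b₃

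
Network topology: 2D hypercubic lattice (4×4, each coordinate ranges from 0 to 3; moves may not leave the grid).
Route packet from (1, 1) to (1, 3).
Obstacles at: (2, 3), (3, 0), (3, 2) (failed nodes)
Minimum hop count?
2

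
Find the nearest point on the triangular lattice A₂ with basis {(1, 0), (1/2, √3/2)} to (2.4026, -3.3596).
(2, -3.464)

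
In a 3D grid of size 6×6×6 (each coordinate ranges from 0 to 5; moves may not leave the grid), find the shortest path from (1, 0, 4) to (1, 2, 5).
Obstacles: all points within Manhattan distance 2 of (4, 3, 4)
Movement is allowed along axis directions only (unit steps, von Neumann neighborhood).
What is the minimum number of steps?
3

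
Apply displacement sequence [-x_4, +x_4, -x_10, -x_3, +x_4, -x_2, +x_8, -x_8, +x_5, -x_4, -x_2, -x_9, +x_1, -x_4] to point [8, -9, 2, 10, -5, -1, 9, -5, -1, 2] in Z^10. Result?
(9, -11, 1, 9, -4, -1, 9, -5, -2, 1)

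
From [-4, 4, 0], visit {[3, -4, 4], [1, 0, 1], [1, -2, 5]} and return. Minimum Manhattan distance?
40
(one optimal route: (-4, 4, 0) → (3, -4, 4) → (1, -2, 5) → (1, 0, 1) → (-4, 4, 0))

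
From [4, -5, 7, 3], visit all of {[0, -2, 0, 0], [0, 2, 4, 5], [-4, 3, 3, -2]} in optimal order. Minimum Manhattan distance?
43
(one optimal route: (4, -5, 7, 3) → (0, -2, 0, 0) → (0, 2, 4, 5) → (-4, 3, 3, -2))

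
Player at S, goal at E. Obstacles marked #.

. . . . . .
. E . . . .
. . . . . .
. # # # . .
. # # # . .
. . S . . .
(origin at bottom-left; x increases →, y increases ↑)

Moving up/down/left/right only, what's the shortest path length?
7
(one shortest path: (2, 0) → (1, 0) → (0, 0) → (0, 1) → (0, 2) → (0, 3) → (1, 3) → (1, 4))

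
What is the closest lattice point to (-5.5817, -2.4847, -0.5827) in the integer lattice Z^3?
(-6, -2, -1)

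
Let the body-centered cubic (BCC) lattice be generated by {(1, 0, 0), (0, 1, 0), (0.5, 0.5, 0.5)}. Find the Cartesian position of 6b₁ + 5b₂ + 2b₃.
(7, 6, 1)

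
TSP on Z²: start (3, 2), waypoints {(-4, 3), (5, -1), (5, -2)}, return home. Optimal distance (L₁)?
28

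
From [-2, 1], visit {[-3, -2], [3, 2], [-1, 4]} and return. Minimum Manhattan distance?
24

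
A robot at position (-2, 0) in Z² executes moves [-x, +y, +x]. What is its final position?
(-2, 1)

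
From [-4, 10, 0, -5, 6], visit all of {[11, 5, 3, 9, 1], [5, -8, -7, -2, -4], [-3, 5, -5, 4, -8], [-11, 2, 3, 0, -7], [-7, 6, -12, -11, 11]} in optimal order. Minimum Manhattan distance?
184
(one optimal route: (-4, 10, 0, -5, 6) → (-7, 6, -12, -11, 11) → (5, -8, -7, -2, -4) → (-3, 5, -5, 4, -8) → (-11, 2, 3, 0, -7) → (11, 5, 3, 9, 1))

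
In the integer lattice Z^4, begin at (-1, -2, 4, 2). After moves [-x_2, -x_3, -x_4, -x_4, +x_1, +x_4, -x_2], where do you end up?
(0, -4, 3, 1)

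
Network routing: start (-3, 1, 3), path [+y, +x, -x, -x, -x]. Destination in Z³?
(-5, 2, 3)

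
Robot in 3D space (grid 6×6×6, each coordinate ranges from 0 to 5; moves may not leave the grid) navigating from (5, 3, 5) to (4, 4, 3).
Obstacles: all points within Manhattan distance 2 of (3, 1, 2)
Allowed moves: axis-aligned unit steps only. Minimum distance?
4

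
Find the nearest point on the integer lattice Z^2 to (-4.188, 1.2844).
(-4, 1)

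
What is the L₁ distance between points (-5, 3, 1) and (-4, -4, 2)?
9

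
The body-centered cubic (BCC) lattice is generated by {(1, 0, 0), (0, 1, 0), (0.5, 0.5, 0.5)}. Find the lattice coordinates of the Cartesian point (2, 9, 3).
-b₁ + 6b₂ + 6b₃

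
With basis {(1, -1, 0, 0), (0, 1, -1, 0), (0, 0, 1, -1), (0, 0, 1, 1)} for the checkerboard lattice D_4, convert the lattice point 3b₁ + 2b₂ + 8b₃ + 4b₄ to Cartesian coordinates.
(3, -1, 10, -4)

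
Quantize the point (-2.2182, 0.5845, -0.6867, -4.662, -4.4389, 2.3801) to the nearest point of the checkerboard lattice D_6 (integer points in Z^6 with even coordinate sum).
(-2, 1, -1, -5, -5, 2)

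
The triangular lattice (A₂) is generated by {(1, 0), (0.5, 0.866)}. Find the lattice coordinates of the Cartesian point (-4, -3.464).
-2b₁ - 4b₂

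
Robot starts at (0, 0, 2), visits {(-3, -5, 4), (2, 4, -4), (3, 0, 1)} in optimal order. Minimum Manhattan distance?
34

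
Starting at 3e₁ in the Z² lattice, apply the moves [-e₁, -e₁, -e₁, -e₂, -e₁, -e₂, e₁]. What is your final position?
(0, -2)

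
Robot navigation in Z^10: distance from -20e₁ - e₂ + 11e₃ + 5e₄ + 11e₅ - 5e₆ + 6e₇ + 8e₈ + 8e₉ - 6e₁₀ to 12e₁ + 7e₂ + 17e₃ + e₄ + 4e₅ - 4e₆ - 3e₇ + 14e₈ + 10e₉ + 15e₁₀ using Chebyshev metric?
32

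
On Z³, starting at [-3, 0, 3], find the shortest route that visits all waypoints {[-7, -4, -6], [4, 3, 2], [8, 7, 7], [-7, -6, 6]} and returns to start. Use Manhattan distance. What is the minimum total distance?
84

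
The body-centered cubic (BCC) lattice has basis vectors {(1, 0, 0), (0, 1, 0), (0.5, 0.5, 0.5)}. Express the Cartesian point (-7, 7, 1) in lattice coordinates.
-8b₁ + 6b₂ + 2b₃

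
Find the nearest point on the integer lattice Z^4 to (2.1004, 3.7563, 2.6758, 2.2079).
(2, 4, 3, 2)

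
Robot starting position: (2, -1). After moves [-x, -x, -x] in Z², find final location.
(-1, -1)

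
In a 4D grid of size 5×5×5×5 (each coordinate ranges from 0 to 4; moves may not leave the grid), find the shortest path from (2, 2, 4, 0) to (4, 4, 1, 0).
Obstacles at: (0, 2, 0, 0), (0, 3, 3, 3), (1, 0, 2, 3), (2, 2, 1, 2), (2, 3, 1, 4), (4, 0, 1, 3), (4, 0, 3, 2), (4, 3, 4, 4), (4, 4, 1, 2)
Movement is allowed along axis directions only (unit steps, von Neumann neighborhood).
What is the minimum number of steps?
7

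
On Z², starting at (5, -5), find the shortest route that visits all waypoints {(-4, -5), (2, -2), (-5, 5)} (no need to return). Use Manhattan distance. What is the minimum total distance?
26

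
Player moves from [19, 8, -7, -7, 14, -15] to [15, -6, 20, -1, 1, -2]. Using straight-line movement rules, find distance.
36.2629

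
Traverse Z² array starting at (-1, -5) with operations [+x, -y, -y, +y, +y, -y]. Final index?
(0, -6)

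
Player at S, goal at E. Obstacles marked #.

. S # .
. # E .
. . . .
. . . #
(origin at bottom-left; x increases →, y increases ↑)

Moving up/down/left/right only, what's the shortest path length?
6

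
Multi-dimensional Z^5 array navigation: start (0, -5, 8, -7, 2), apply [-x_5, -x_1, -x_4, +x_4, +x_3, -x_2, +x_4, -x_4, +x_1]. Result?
(0, -6, 9, -7, 1)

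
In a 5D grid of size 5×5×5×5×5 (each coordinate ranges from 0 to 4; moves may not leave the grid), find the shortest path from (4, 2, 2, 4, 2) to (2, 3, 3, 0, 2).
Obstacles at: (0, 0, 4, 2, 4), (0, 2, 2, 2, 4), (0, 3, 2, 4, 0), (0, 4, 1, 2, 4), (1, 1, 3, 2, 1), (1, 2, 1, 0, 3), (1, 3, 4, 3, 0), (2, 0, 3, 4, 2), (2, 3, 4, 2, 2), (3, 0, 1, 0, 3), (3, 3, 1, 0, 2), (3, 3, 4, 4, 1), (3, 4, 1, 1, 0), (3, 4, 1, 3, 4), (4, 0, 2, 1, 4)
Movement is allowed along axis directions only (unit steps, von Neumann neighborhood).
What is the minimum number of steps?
8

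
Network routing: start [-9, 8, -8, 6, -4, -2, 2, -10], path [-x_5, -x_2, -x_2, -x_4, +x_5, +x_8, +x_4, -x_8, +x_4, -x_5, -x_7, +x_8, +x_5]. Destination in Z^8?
(-9, 6, -8, 7, -4, -2, 1, -9)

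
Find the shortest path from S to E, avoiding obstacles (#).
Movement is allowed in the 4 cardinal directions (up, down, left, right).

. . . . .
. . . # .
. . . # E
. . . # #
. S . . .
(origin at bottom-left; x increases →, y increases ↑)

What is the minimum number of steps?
9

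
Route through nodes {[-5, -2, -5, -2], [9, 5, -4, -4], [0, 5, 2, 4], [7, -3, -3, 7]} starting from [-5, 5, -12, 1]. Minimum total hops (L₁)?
86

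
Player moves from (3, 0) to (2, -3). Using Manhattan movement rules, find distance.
4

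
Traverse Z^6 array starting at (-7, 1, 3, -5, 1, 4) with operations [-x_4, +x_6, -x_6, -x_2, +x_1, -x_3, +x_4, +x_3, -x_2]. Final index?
(-6, -1, 3, -5, 1, 4)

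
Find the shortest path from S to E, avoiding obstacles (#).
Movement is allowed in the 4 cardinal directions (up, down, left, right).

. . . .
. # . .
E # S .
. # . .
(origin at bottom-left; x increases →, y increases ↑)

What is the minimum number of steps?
6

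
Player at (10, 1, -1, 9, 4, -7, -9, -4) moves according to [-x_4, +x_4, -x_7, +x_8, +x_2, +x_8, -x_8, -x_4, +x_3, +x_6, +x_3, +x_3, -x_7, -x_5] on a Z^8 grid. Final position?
(10, 2, 2, 8, 3, -6, -11, -3)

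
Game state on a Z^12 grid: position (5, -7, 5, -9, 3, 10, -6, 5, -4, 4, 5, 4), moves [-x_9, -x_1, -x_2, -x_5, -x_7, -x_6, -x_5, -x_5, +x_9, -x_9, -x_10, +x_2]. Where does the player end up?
(4, -7, 5, -9, 0, 9, -7, 5, -5, 3, 5, 4)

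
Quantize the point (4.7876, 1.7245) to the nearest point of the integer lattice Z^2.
(5, 2)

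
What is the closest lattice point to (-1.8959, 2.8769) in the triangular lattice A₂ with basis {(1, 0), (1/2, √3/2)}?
(-1.5, 2.598)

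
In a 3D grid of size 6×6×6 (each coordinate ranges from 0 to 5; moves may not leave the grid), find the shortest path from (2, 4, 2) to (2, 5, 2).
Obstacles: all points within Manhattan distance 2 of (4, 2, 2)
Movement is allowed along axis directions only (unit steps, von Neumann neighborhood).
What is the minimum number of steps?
1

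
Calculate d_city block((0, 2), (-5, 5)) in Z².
8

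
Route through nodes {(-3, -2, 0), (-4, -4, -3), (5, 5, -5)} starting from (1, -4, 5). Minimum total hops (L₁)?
37
(one optimal route: (1, -4, 5) → (-3, -2, 0) → (-4, -4, -3) → (5, 5, -5))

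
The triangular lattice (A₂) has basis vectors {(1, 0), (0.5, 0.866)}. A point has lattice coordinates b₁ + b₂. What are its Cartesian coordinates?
(1.5, 0.866)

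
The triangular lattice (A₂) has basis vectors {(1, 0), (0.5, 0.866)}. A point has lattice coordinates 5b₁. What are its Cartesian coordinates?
(5, 0)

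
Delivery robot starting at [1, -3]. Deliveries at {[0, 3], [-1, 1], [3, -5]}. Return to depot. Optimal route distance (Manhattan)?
24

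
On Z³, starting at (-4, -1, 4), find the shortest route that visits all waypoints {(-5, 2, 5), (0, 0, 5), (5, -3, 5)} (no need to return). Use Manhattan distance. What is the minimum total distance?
20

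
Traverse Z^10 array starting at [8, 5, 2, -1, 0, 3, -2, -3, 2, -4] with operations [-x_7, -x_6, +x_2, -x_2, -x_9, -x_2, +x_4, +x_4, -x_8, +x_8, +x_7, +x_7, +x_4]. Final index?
(8, 4, 2, 2, 0, 2, -1, -3, 1, -4)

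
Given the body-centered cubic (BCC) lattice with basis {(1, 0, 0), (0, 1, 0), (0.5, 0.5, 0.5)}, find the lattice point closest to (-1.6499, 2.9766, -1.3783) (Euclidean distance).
(-1.5, 2.5, -1.5)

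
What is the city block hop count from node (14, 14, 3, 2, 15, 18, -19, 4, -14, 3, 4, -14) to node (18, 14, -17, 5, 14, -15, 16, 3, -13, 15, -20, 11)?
159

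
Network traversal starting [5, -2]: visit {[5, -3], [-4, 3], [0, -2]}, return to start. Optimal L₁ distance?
30
(one optimal route: (5, -2) → (5, -3) → (-4, 3) → (0, -2) → (5, -2))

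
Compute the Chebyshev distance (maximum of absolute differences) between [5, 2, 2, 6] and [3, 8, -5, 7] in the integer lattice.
7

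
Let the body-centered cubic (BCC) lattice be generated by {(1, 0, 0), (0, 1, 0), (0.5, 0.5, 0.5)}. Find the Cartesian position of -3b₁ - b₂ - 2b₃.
(-4, -2, -1)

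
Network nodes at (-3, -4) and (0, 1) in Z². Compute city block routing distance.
8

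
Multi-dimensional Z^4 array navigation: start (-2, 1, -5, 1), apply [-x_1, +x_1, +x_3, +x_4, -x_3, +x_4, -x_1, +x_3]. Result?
(-3, 1, -4, 3)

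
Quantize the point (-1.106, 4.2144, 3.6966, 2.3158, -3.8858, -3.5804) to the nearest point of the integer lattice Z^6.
(-1, 4, 4, 2, -4, -4)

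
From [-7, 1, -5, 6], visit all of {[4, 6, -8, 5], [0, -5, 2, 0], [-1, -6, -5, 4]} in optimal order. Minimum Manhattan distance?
54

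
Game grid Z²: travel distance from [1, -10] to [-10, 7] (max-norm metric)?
17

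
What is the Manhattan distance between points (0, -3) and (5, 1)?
9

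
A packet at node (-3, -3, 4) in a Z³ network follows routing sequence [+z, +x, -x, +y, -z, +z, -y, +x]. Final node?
(-2, -3, 5)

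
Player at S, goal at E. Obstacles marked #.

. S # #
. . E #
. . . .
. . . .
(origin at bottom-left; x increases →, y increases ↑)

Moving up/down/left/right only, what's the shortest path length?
2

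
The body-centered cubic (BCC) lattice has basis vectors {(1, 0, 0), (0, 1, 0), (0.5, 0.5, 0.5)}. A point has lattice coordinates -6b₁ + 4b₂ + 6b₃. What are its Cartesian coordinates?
(-3, 7, 3)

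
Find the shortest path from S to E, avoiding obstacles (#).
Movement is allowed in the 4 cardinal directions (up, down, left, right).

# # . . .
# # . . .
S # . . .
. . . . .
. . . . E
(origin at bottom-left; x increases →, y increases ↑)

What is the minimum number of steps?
6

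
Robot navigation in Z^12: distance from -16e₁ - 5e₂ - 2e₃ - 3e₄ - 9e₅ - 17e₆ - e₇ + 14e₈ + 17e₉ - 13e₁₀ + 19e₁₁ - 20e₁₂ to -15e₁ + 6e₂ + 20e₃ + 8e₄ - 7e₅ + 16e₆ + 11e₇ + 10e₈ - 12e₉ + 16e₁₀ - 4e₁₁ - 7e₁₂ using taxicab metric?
190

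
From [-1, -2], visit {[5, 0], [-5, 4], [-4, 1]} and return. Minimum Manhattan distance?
32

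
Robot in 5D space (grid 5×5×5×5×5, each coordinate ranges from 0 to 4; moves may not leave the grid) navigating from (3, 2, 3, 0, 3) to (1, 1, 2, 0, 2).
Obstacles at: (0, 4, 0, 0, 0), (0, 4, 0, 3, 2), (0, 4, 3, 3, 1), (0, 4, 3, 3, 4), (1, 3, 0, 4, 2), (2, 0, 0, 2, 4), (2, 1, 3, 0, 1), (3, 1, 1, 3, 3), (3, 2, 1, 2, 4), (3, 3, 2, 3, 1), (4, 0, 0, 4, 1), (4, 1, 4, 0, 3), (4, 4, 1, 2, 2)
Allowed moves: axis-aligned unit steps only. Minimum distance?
5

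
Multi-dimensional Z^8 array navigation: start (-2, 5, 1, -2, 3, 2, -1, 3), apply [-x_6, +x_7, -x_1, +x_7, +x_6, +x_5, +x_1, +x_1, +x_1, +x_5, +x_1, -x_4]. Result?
(1, 5, 1, -3, 5, 2, 1, 3)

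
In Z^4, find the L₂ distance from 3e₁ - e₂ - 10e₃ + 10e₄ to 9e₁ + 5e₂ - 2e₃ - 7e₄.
20.6155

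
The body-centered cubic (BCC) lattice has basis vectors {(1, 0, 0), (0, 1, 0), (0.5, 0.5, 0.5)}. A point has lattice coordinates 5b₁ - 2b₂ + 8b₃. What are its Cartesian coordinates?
(9, 2, 4)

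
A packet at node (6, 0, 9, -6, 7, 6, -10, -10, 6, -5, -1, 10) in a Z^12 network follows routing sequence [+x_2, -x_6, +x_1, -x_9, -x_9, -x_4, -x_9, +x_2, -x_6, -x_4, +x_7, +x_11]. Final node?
(7, 2, 9, -8, 7, 4, -9, -10, 3, -5, 0, 10)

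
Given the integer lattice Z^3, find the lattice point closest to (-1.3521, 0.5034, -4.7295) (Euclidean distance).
(-1, 1, -5)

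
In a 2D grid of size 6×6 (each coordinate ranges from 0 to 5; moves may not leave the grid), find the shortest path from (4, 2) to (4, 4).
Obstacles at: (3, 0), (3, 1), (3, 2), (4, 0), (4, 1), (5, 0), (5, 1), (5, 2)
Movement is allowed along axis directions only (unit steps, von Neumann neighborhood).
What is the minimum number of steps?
2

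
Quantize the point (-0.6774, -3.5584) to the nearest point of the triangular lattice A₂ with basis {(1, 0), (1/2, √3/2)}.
(-1, -3.464)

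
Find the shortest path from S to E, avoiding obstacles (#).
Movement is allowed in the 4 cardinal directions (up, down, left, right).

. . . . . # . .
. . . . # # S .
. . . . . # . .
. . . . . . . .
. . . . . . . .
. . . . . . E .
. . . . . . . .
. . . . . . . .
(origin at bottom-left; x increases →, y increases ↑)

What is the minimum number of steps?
4
(one shortest path: (6, 6) → (6, 5) → (6, 4) → (6, 3) → (6, 2))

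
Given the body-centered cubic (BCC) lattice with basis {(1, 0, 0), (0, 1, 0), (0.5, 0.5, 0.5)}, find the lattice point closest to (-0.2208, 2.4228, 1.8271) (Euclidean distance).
(-0.5, 2.5, 1.5)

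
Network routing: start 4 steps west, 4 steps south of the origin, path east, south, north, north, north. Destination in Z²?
(-3, -2)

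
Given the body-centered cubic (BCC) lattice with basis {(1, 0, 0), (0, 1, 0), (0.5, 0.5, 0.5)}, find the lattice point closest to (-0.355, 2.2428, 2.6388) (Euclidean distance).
(-0.5, 2.5, 2.5)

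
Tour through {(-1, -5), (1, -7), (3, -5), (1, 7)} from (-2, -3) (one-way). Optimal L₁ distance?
25
(one optimal route: (-2, -3) → (-1, -5) → (1, -7) → (3, -5) → (1, 7))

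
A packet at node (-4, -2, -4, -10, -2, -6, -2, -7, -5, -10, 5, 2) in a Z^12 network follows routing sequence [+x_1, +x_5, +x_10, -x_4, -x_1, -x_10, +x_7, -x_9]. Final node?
(-4, -2, -4, -11, -1, -6, -1, -7, -6, -10, 5, 2)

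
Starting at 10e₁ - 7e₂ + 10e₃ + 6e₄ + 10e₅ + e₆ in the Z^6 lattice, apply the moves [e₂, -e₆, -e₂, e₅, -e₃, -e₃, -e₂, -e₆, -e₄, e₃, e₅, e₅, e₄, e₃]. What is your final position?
(10, -8, 10, 6, 13, -1)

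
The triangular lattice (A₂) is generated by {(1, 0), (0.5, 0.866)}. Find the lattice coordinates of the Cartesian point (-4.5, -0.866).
-4b₁ - b₂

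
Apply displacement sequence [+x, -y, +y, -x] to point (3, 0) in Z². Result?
(3, 0)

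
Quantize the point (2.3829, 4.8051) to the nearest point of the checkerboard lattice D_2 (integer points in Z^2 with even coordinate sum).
(3, 5)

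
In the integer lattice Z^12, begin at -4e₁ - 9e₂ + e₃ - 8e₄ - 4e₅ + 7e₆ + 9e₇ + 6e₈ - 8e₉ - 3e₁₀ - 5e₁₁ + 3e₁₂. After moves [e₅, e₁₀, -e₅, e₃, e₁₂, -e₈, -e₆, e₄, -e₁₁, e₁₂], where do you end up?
(-4, -9, 2, -7, -4, 6, 9, 5, -8, -2, -6, 5)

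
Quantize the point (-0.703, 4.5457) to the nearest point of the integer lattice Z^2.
(-1, 5)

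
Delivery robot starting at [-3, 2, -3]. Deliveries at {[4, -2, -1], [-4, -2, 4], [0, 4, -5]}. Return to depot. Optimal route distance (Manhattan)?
46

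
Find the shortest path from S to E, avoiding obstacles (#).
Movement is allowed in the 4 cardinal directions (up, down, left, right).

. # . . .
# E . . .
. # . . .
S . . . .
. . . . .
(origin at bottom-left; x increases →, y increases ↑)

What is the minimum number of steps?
5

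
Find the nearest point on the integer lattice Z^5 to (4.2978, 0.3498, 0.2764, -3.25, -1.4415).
(4, 0, 0, -3, -1)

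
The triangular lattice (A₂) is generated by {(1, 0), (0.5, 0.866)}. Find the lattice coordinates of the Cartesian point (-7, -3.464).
-5b₁ - 4b₂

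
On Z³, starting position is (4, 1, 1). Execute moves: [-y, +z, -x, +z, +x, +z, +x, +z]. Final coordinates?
(5, 0, 5)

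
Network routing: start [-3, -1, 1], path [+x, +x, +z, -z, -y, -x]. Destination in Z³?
(-2, -2, 1)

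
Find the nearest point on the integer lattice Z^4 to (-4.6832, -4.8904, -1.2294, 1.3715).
(-5, -5, -1, 1)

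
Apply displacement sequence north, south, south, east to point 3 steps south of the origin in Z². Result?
(1, -4)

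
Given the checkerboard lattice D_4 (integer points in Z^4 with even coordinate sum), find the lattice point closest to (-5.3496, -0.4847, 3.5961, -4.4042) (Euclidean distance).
(-5, -1, 4, -4)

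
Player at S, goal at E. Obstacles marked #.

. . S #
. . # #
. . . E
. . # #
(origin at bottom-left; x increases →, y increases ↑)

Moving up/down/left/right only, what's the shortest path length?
5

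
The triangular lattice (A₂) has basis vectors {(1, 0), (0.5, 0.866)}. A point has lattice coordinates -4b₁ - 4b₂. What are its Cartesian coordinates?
(-6, -3.464)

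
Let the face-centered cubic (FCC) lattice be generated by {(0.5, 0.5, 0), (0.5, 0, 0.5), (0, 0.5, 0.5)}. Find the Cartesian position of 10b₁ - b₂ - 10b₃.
(4.5, 0, -5.5)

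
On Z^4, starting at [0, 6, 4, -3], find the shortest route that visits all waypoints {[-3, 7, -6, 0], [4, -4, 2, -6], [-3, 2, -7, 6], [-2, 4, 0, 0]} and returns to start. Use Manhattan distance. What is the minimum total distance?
86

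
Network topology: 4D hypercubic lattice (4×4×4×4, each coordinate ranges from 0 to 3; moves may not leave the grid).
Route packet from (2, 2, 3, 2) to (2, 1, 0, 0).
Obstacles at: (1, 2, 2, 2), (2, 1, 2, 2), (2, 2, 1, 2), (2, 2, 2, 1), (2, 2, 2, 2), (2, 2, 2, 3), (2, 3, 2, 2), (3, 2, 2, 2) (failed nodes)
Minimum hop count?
6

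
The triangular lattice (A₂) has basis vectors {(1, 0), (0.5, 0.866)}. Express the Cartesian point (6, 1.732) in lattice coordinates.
5b₁ + 2b₂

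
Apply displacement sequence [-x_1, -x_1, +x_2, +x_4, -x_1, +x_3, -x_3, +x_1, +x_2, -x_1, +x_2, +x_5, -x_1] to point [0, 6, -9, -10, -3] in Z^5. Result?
(-4, 9, -9, -9, -2)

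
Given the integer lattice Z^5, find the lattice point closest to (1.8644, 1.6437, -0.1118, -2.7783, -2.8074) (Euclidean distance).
(2, 2, 0, -3, -3)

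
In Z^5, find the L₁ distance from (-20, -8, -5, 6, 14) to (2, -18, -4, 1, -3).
55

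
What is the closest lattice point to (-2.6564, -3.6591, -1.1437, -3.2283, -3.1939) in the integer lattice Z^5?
(-3, -4, -1, -3, -3)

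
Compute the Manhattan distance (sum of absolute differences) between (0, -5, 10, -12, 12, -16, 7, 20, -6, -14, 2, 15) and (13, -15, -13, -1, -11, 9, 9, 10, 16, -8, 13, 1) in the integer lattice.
170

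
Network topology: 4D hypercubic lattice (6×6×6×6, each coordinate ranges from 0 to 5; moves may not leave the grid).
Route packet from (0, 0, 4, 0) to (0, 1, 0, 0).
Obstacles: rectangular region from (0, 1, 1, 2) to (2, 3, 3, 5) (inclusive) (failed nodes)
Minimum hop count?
5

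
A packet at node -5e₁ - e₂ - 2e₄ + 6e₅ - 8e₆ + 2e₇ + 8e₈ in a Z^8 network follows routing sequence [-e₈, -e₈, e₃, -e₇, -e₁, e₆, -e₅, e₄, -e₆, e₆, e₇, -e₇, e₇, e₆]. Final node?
(-6, -1, 1, -1, 5, -6, 2, 6)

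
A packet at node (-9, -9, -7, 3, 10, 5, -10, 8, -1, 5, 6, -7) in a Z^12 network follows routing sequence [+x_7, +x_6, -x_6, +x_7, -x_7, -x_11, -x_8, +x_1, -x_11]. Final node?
(-8, -9, -7, 3, 10, 5, -9, 7, -1, 5, 4, -7)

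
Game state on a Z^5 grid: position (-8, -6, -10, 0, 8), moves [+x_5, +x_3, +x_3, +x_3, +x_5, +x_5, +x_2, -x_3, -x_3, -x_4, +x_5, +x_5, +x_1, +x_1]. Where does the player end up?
(-6, -5, -9, -1, 13)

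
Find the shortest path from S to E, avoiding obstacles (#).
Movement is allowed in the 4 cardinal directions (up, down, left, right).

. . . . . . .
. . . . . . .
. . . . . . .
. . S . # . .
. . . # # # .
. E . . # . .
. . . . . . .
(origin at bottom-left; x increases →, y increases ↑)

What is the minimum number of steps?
3
(one shortest path: (2, 3) → (1, 3) → (1, 2) → (1, 1))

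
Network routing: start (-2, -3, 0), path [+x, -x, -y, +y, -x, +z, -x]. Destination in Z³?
(-4, -3, 1)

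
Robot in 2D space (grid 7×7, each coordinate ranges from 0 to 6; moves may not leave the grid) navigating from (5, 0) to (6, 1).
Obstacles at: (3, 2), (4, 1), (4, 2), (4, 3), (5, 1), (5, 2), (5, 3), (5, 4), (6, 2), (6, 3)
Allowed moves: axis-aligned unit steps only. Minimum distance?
2
(one shortest path: (5, 0) → (6, 0) → (6, 1))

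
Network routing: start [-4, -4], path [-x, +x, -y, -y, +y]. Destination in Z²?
(-4, -5)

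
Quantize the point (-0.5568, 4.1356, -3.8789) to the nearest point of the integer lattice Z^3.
(-1, 4, -4)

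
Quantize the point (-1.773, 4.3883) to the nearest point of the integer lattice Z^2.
(-2, 4)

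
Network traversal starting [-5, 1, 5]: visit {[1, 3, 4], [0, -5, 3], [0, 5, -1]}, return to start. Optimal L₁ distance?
44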